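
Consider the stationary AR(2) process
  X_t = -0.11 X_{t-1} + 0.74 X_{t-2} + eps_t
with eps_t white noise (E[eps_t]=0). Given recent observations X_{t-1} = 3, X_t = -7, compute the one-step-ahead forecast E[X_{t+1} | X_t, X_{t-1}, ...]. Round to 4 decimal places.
E[X_{t+1} \mid \mathcal F_t] = 2.9900

For an AR(p) model X_t = c + sum_i phi_i X_{t-i} + eps_t, the
one-step-ahead conditional mean is
  E[X_{t+1} | X_t, ...] = c + sum_i phi_i X_{t+1-i}.
Substitute known values:
  E[X_{t+1} | ...] = (-0.11) * (-7) + (0.74) * (3)
                   = 2.9900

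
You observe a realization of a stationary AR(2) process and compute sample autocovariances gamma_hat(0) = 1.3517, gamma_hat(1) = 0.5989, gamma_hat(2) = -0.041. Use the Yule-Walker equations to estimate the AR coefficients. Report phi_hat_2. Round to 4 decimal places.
\hat\phi_{2} = -0.2820

The Yule-Walker equations for an AR(p) process read, in matrix form,
  Gamma_p phi = r_p,   with   (Gamma_p)_{ij} = gamma(|i - j|),
                       (r_p)_i = gamma(i),   i,j = 1..p.
Substitute the sample gammas (Toeplitz matrix and right-hand side of size 2):
  Gamma_p = [[1.3517, 0.5989], [0.5989, 1.3517]]
  r_p     = [0.5989, -0.041]
Written out:
  1.3517 phi_1 + 0.5989 phi_2 = 0.5989
  0.5989 phi_1 + 1.3517 phi_2 = -0.041
Solve by Cramer's rule:
  det = gamma(0)^2 - gamma(1)^2 = (1.3517)^2 - (0.5989)^2 = 1.82709289 - 0.35868121 = 1.46841168
  phi_hat_1 = [gamma(1) gamma(0) - gamma(1) gamma(2)] / det = [(0.5989)(1.3517) - (0.5989)(-0.041)] / 1.46841168 = 0.83408803 / 1.46841168 = 0.568
  phi_hat_2 = [gamma(0) gamma(2) - gamma(1)^2] / det = [(1.3517)(-0.041) - (0.5989)^2] / 1.46841168 = -0.41410091 / 1.46841168 = -0.282
So phi_hat = [0.5680, -0.2820].
Therefore phi_hat_2 = -0.2820.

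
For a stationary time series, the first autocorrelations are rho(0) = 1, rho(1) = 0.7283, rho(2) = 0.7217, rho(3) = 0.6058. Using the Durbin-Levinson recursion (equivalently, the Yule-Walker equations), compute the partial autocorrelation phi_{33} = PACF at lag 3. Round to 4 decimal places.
\phi_{33} = -0.0061

The PACF at lag k is phi_{kk}, the last component of the solution
to the Yule-Walker system G_k phi = r_k where
  (G_k)_{ij} = rho(|i - j|), (r_k)_i = rho(i), i,j = 1..k.
Equivalently, Durbin-Levinson gives phi_{kk} iteratively:
  phi_{11} = rho(1)
  phi_{kk} = [rho(k) - sum_{j=1..k-1} phi_{k-1,j} rho(k-j)]
            / [1 - sum_{j=1..k-1} phi_{k-1,j} rho(j)],
  phi_{k,j} = phi_{k-1,j} - phi_{kk} phi_{k-1,k-j},  j = 1..k-1.
Step k = 1:
  phi_11 = rho(1) = 0.7283.
Step k = 2:
  phi_22 = [rho(2) - phi_11 rho(1)] / [1 - phi_11 rho(1)] = [0.7217 - (0.7283)(0.7283)] / [1 - (0.7283)(0.7283)]
         = 0.19127911 / 0.46957911 = 0.407342.
  Update: phi_21 = phi_11 - phi_22 phi_11 = 0.7283 - (0.407342)(0.7283) = 0.431633.
Step k = 3:
  phi_33 = [rho(3) - phi_21 rho(2) - phi_22 rho(1)] / [1 - phi_21 rho(1) - phi_22 rho(2)]
    numerator   = 0.6058 - (0.431633)(0.7217) - (0.407342)(0.7283) = -0.00237651
    denominator = 1 - (0.431633)(0.7283) - (0.407342)(0.7217) = 0.39166317
  phi_33 = -0.00237651 / 0.39166317 = -0.0061.
Therefore phi_{33} = -0.0061.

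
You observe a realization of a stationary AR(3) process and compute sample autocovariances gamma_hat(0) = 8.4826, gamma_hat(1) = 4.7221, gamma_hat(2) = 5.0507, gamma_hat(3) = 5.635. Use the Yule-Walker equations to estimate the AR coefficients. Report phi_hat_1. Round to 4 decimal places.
\hat\phi_{1} = 0.1530

The Yule-Walker equations for an AR(p) process read, in matrix form,
  Gamma_p phi = r_p,   with   (Gamma_p)_{ij} = gamma(|i - j|),
                       (r_p)_i = gamma(i),   i,j = 1..p.
Substitute the sample gammas (Toeplitz matrix and right-hand side of size 3):
  Gamma_p = [[8.4826, 4.7221, 5.0507], [4.7221, 8.4826, 4.7221], [5.0507, 4.7221, 8.4826]]
  r_p     = [4.7221, 5.0507, 5.635]
Written out (R1..R3):
  (R1) 8.4826 phi_1 + 4.7221 phi_2 + 5.0507 phi_3 = 4.7221
  (R2) 4.7221 phi_1 + 8.4826 phi_2 + 4.7221 phi_3 = 5.0507
  (R3) 5.0507 phi_1 + 4.7221 phi_2 + 8.4826 phi_3 = 5.635
Gaussian elimination:
  R2 <- R2 - (4.7221/8.4826) R1 = R2 - (0.556681) R1:  5.853898 phi_2 + 1.910473 phi_3 = 2.421998
  R3 <- R3 - (5.0507/8.4826) R1 = R3 - (0.595419) R1:  1.910473 phi_2 + 5.475318 phi_3 = 2.823373
  R3 <- R3 - (1.910473/5.853898) R2 = R3 - (0.326359) R2:  4.851818 phi_3 = 2.032932
Back-substitution:
  phi_hat_3 = 2.032932 / 4.851818 = 0.419004
  phi_hat_2 = (2.421998 - (1.910473)(0.419004)) / 5.853898 = 0.276995
  phi_hat_1 = (4.7221 - (4.7221)(0.276995) - (5.0507)(0.419004)) / 8.4826 = 0.153
So phi_hat = [0.1530, 0.2770, 0.4190].
Therefore phi_hat_1 = 0.1530.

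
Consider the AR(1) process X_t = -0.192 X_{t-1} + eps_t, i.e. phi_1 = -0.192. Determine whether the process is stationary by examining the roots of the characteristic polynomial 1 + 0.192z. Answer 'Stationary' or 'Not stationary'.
\text{Stationary}

The AR(p) characteristic polynomial is P(z) = 1 + 0.192z.
Stationarity requires all roots to lie outside the unit circle, i.e. |z| > 1 for every root.
This is linear in z: 1 + (0.192) z = 0  =>  z = -1/(0.192) = -5.208333,  |z| = 5.208333.
Moduli of all roots: 5.2083.
All moduli strictly greater than 1? Yes.
Verdict: Stationary.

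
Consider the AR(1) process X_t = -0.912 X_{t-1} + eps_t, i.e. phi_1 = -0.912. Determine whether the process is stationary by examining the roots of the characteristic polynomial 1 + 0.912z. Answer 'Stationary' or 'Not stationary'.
\text{Stationary}

The AR(p) characteristic polynomial is P(z) = 1 + 0.912z.
Stationarity requires all roots to lie outside the unit circle, i.e. |z| > 1 for every root.
This is linear in z: 1 + (0.912) z = 0  =>  z = -1/(0.912) = -1.096491,  |z| = 1.096491.
Moduli of all roots: 1.0965.
All moduli strictly greater than 1? Yes.
Verdict: Stationary.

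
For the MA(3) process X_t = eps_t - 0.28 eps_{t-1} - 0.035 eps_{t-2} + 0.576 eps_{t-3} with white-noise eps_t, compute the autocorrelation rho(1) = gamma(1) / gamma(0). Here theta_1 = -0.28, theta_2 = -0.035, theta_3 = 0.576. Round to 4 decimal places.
\rho(1) = -0.2057

For an MA(q) process with theta_0 = 1, the autocovariance is
  gamma(k) = sigma^2 * sum_{i=0..q-k} theta_i * theta_{i+k},
and rho(k) = gamma(k) / gamma(0). Sigma^2 cancels.
  numerator   = (1)*(-0.28) + (-0.28)*(-0.035) + (-0.035)*(0.576) = -0.29036.
  denominator = (1)^2 + (-0.28)^2 + (-0.035)^2 + (0.576)^2 = 1.411401.
  rho(1) = -0.29036 / 1.411401 = -0.2057.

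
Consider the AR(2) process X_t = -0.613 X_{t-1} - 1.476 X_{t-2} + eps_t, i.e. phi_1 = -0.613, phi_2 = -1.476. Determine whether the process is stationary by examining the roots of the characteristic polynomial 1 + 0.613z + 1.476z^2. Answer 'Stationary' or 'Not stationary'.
\text{Not stationary}

The AR(p) characteristic polynomial is P(z) = 1 + 0.613z + 1.476z^2.
Stationarity requires all roots to lie outside the unit circle, i.e. |z| > 1 for every root.
Set 1 + (0.613) z + (1.476) z^2 = 0, i.e. a z^2 + b z + c = 0 with a = 1.476, b = 0.613, c = 1.
Discriminant D = b^2 - 4ac = (0.613)^2 - 4*(1.476)*1 = 0.375769 - (5.904) = -5.528231.
D < 0, so the roots are the complex-conjugate pair z = (-b +/- i sqrt(-D)) / (2a) = -0.2077 +/- 0.7965i.
For a conjugate pair |z|^2 = z * conj(z) = (product of roots) = c/a = 1/(1.476) = 0.677507, so |z| = sqrt(0.677507) = 0.8231 for both roots.
Moduli of all roots: 0.8231, 0.8231.
All moduli strictly greater than 1? No.
Verdict: Not stationary.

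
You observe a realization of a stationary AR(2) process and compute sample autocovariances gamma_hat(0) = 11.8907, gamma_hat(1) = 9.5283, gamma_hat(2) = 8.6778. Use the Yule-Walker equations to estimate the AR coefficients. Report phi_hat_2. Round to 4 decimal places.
\hat\phi_{2} = 0.2450

The Yule-Walker equations for an AR(p) process read, in matrix form,
  Gamma_p phi = r_p,   with   (Gamma_p)_{ij} = gamma(|i - j|),
                       (r_p)_i = gamma(i),   i,j = 1..p.
Substitute the sample gammas (Toeplitz matrix and right-hand side of size 2):
  Gamma_p = [[11.8907, 9.5283], [9.5283, 11.8907]]
  r_p     = [9.5283, 8.6778]
Written out:
  11.8907 phi_1 + 9.5283 phi_2 = 9.5283
  9.5283 phi_1 + 11.8907 phi_2 = 8.6778
Solve by Cramer's rule:
  det = gamma(0)^2 - gamma(1)^2 = (11.8907)^2 - (9.5283)^2 = 141.38874649 - 90.78850089 = 50.6002456
  phi_hat_1 = [gamma(1) gamma(0) - gamma(1) gamma(2)] / det = [(9.5283)(11.8907) - (9.5283)(8.6778)] / 50.6002456 = 30.61347507 / 50.6002456 = 0.605
  phi_hat_2 = [gamma(0) gamma(2) - gamma(1)^2] / det = [(11.8907)(8.6778) - (9.5283)^2] / 50.6002456 = 12.39661557 / 50.6002456 = 0.245
So phi_hat = [0.6050, 0.2450].
Therefore phi_hat_2 = 0.2450.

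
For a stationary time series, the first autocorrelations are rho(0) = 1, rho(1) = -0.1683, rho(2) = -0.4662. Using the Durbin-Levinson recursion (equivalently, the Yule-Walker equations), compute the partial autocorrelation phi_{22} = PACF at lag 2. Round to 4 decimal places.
\phi_{22} = -0.5089

The PACF at lag k is phi_{kk}, the last component of the solution
to the Yule-Walker system G_k phi = r_k where
  (G_k)_{ij} = rho(|i - j|), (r_k)_i = rho(i), i,j = 1..k.
Equivalently, Durbin-Levinson gives phi_{kk} iteratively:
  phi_{11} = rho(1)
  phi_{kk} = [rho(k) - sum_{j=1..k-1} phi_{k-1,j} rho(k-j)]
            / [1 - sum_{j=1..k-1} phi_{k-1,j} rho(j)],
  phi_{k,j} = phi_{k-1,j} - phi_{kk} phi_{k-1,k-j},  j = 1..k-1.
Step k = 1:
  phi_11 = rho(1) = -0.1683.
Step k = 2:
  phi_22 = [rho(2) - phi_11 rho(1)] / [1 - phi_11 rho(1)] = [-0.4662 - (-0.1683)(-0.1683)] / [1 - (-0.1683)(-0.1683)]
         = -0.49452489 / 0.97167511 = -0.5089.
Therefore phi_{22} = -0.5089.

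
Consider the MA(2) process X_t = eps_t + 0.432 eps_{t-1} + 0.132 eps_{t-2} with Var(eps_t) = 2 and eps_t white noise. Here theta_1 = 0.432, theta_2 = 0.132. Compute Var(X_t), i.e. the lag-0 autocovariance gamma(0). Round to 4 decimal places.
\gamma(0) = 2.4081

For an MA(q) process X_t = eps_t + sum_i theta_i eps_{t-i} with
Var(eps_t) = sigma^2, the variance is
  gamma(0) = sigma^2 * (1 + sum_i theta_i^2).
  sum_i theta_i^2 = (0.432)^2 + (0.132)^2 = 0.186624 + 0.017424 = 0.204048.
  gamma(0) = 2 * (1 + 0.204048) = 2 * 1.204048 = 2.408096, which rounds to 2.4081.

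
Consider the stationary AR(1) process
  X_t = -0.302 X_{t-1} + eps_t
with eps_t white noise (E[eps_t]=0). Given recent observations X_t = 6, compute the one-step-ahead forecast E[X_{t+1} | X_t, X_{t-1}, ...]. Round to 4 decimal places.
E[X_{t+1} \mid \mathcal F_t] = -1.8120

For an AR(p) model X_t = c + sum_i phi_i X_{t-i} + eps_t, the
one-step-ahead conditional mean is
  E[X_{t+1} | X_t, ...] = c + sum_i phi_i X_{t+1-i}.
Substitute known values:
  E[X_{t+1} | ...] = (-0.302) * (6)
                   = -1.8120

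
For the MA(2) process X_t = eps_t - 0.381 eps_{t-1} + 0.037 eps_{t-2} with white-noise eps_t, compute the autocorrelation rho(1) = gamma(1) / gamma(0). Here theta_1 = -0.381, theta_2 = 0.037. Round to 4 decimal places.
\rho(1) = -0.3446

For an MA(q) process with theta_0 = 1, the autocovariance is
  gamma(k) = sigma^2 * sum_{i=0..q-k} theta_i * theta_{i+k},
and rho(k) = gamma(k) / gamma(0). Sigma^2 cancels.
  numerator   = (1)*(-0.381) + (-0.381)*(0.037) = -0.395097.
  denominator = (1)^2 + (-0.381)^2 + (0.037)^2 = 1.14653.
  rho(1) = -0.395097 / 1.14653 = -0.3446.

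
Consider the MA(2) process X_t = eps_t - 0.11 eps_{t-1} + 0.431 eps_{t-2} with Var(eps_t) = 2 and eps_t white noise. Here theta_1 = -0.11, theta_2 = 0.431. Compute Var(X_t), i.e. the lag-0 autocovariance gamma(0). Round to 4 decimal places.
\gamma(0) = 2.3957

For an MA(q) process X_t = eps_t + sum_i theta_i eps_{t-i} with
Var(eps_t) = sigma^2, the variance is
  gamma(0) = sigma^2 * (1 + sum_i theta_i^2).
  sum_i theta_i^2 = (-0.11)^2 + (0.431)^2 = 0.0121 + 0.185761 = 0.197861.
  gamma(0) = 2 * (1 + 0.197861) = 2 * 1.197861 = 2.395722, which rounds to 2.3957.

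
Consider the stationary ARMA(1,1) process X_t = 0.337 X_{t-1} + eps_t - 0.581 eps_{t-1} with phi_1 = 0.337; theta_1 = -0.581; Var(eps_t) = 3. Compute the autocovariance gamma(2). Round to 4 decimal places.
\gamma(2) = -0.2238

Multiply the model equation by X_{t-k} and take expectations. With theta_0 = psi_0 = 1 and psi_j the MA(infinity) weights, this gives
  gamma(k) - sum_i phi_i gamma(k-i) = c_k,
  c_k = sigma^2 * sum_{j=k..q} theta_j psi_{j-k}   (c_k = 0 for k > q),
using gamma(-m) = gamma(m).
psi-weights needed (psi_j = theta_j + sum_i phi_i psi_{j-i}):
  psi_1 = theta_1 + phi_1 = -0.581 + (0.337) = -0.244
Right-hand sides:
  c_0 = sigma^2 (1 + theta_1 psi_1) = 3 * (1 + (-0.581)(-0.244)) = 3 * 1.141764 = 3.425292
  c_1 = sigma^2 theta_1 = 3 * (-0.581) = -1.743
  c_2 = 0
Equations for k = 0 and k = 1 (AR order 1):
  gamma(0) = phi_1 gamma(1) + c_0
  gamma(1) = phi_1 gamma(0) + c_1
Substituting the second into the first: gamma(0) (1 - phi_1^2) = c_0 + phi_1 c_1, so
  gamma(0) = (c_0 + phi_1 c_1) / (1 - phi_1^2) = (3.425292 + (0.337)(-1.743)) / (1 - (0.337)^2) = 2.837901 / 0.886431 = 3.201491.
  gamma(1) = phi_1 gamma(0) + c_1 = (0.337)(3.201491) + (-1.743) = -0.664097.
For k = 2 (> q): gamma(2) = phi_1 gamma(1) = (0.337)(-0.664097) = -0.223801.
Therefore gamma(2) = -0.2238 (to 4 decimal places).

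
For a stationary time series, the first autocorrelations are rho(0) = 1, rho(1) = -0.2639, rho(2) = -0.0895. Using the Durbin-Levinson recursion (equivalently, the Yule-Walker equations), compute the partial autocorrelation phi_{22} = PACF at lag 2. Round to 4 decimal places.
\phi_{22} = -0.1711

The PACF at lag k is phi_{kk}, the last component of the solution
to the Yule-Walker system G_k phi = r_k where
  (G_k)_{ij} = rho(|i - j|), (r_k)_i = rho(i), i,j = 1..k.
Equivalently, Durbin-Levinson gives phi_{kk} iteratively:
  phi_{11} = rho(1)
  phi_{kk} = [rho(k) - sum_{j=1..k-1} phi_{k-1,j} rho(k-j)]
            / [1 - sum_{j=1..k-1} phi_{k-1,j} rho(j)],
  phi_{k,j} = phi_{k-1,j} - phi_{kk} phi_{k-1,k-j},  j = 1..k-1.
Step k = 1:
  phi_11 = rho(1) = -0.2639.
Step k = 2:
  phi_22 = [rho(2) - phi_11 rho(1)] / [1 - phi_11 rho(1)] = [-0.0895 - (-0.2639)(-0.2639)] / [1 - (-0.2639)(-0.2639)]
         = -0.15914321 / 0.93035679 = -0.1711.
Therefore phi_{22} = -0.1711.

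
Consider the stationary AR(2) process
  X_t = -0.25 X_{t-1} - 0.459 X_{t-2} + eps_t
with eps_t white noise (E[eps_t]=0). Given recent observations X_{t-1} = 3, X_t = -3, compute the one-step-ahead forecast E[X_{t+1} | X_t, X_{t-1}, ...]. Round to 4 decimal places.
E[X_{t+1} \mid \mathcal F_t] = -0.6270

For an AR(p) model X_t = c + sum_i phi_i X_{t-i} + eps_t, the
one-step-ahead conditional mean is
  E[X_{t+1} | X_t, ...] = c + sum_i phi_i X_{t+1-i}.
Substitute known values:
  E[X_{t+1} | ...] = (-0.25) * (-3) + (-0.459) * (3)
                   = -0.6270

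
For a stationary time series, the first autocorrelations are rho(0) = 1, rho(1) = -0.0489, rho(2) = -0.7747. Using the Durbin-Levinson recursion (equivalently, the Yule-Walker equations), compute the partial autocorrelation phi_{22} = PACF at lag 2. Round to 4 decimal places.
\phi_{22} = -0.7790

The PACF at lag k is phi_{kk}, the last component of the solution
to the Yule-Walker system G_k phi = r_k where
  (G_k)_{ij} = rho(|i - j|), (r_k)_i = rho(i), i,j = 1..k.
Equivalently, Durbin-Levinson gives phi_{kk} iteratively:
  phi_{11} = rho(1)
  phi_{kk} = [rho(k) - sum_{j=1..k-1} phi_{k-1,j} rho(k-j)]
            / [1 - sum_{j=1..k-1} phi_{k-1,j} rho(j)],
  phi_{k,j} = phi_{k-1,j} - phi_{kk} phi_{k-1,k-j},  j = 1..k-1.
Step k = 1:
  phi_11 = rho(1) = -0.0489.
Step k = 2:
  phi_22 = [rho(2) - phi_11 rho(1)] / [1 - phi_11 rho(1)] = [-0.7747 - (-0.0489)(-0.0489)] / [1 - (-0.0489)(-0.0489)]
         = -0.77709121 / 0.99760879 = -0.779.
Therefore phi_{22} = -0.7790.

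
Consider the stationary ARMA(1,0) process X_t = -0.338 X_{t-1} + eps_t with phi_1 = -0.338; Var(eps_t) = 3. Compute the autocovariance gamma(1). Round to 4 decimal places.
\gamma(1) = -1.1448

Multiply the model equation by X_{t-k} and take expectations. With theta_0 = psi_0 = 1 and psi_j the MA(infinity) weights, this gives
  gamma(k) - sum_i phi_i gamma(k-i) = c_k,
  c_k = sigma^2 * sum_{j=k..q} theta_j psi_{j-k}   (c_k = 0 for k > q),
using gamma(-m) = gamma(m).
Pure AR (q = 0): c_0 = sigma^2 = 3, c_k = 0 for k >= 1.
Equations for k = 0 and k = 1 (AR order 1):
  gamma(0) = phi_1 gamma(1) + c_0
  gamma(1) = phi_1 gamma(0) + c_1
Substituting the second into the first: gamma(0) (1 - phi_1^2) = c_0 + phi_1 c_1, so
  gamma(0) = c_0 / (1 - phi_1^2) = 3 / (1 - (-0.338)^2) = 3 / 0.885756 = 3.386937.
  gamma(1) = phi_1 gamma(0) = (-0.338)(3.386937) = -1.144785.
Therefore gamma(1) = -1.1448 (to 4 decimal places).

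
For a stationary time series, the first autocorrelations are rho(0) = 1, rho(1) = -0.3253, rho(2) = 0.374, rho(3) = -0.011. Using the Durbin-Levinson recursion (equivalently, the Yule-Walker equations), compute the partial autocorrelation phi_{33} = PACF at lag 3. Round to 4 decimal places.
\phi_{33} = 0.2110

The PACF at lag k is phi_{kk}, the last component of the solution
to the Yule-Walker system G_k phi = r_k where
  (G_k)_{ij} = rho(|i - j|), (r_k)_i = rho(i), i,j = 1..k.
Equivalently, Durbin-Levinson gives phi_{kk} iteratively:
  phi_{11} = rho(1)
  phi_{kk} = [rho(k) - sum_{j=1..k-1} phi_{k-1,j} rho(k-j)]
            / [1 - sum_{j=1..k-1} phi_{k-1,j} rho(j)],
  phi_{k,j} = phi_{k-1,j} - phi_{kk} phi_{k-1,k-j},  j = 1..k-1.
Step k = 1:
  phi_11 = rho(1) = -0.3253.
Step k = 2:
  phi_22 = [rho(2) - phi_11 rho(1)] / [1 - phi_11 rho(1)] = [0.374 - (-0.3253)(-0.3253)] / [1 - (-0.3253)(-0.3253)]
         = 0.26817991 / 0.89417991 = 0.299917.
  Update: phi_21 = phi_11 - phi_22 phi_11 = -0.3253 - (0.299917)(-0.3253) = -0.227737.
Step k = 3:
  phi_33 = [rho(3) - phi_21 rho(2) - phi_22 rho(1)] / [1 - phi_21 rho(1) - phi_22 rho(2)]
    numerator   = -0.011 - (-0.227737)(0.374) - (0.299917)(-0.3253) = 0.17173667
    denominator = 1 - (-0.227737)(-0.3253) - (0.299917)(0.374) = 0.81374815
  phi_33 = 0.17173667 / 0.81374815 = 0.211.
Therefore phi_{33} = 0.2110.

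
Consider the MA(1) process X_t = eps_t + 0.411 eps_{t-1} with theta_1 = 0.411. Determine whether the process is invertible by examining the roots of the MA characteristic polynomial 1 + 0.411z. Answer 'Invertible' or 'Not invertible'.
\text{Invertible}

The MA(q) characteristic polynomial is P(z) = 1 + 0.411z.
Invertibility requires all roots to lie outside the unit circle, i.e. |z| > 1 for every root.
This is linear in z: 1 + (0.411) z = 0  =>  z = -1/(0.411) = -2.43309,  |z| = 2.43309.
Moduli of all roots: 2.4331.
All moduli strictly greater than 1? Yes.
Verdict: Invertible.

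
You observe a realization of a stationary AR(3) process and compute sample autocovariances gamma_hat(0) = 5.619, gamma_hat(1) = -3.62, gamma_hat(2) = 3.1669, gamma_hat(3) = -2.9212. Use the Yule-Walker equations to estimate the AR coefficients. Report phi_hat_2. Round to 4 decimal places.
\hat\phi_{2} = 0.1790

The Yule-Walker equations for an AR(p) process read, in matrix form,
  Gamma_p phi = r_p,   with   (Gamma_p)_{ij} = gamma(|i - j|),
                       (r_p)_i = gamma(i),   i,j = 1..p.
Substitute the sample gammas (Toeplitz matrix and right-hand side of size 3):
  Gamma_p = [[5.619, -3.62, 3.1669], [-3.62, 5.619, -3.62], [3.1669, -3.62, 5.619]]
  r_p     = [-3.62, 3.1669, -2.9212]
Written out (R1..R3):
  (R1) 5.619 phi_1 - 3.62 phi_2 + 3.1669 phi_3 = -3.62
  (R2) -3.62 phi_1 + 5.619 phi_2 - 3.62 phi_3 = 3.1669
  (R3) 3.1669 phi_1 - 3.62 phi_2 + 5.619 phi_3 = -2.9212
Gaussian elimination:
  R2 <- R2 - (-3.62/5.619) R1 = R2 - (-0.644243) R1:  3.286841 phi_2 - 1.579748 phi_3 = 0.834741
  R3 <- R3 - (3.1669/5.619) R1 = R3 - (0.563606) R1:  -1.579748 phi_2 + 3.834117 phi_3 = -0.880948
  R3 <- R3 - (-1.579748/3.286841) R2 = R3 - (-0.480628) R2:  3.074847 phi_3 = -0.479748
Back-substitution:
  phi_hat_3 = -0.479748 / 3.074847 = -0.156023
  phi_hat_2 = (0.834741 - (-1.579748)(-0.156023)) / 3.286841 = 0.178975
  phi_hat_1 = (-3.62 - (-3.62)(0.178975) - (3.1669)(-0.156023)) / 5.619 = -0.441004
So phi_hat = [-0.4410, 0.1790, -0.1560].
Therefore phi_hat_2 = 0.1790.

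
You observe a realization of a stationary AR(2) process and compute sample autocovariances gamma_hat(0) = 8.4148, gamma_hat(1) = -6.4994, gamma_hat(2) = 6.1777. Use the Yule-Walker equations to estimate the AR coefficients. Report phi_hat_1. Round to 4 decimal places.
\hat\phi_{1} = -0.5090

The Yule-Walker equations for an AR(p) process read, in matrix form,
  Gamma_p phi = r_p,   with   (Gamma_p)_{ij} = gamma(|i - j|),
                       (r_p)_i = gamma(i),   i,j = 1..p.
Substitute the sample gammas (Toeplitz matrix and right-hand side of size 2):
  Gamma_p = [[8.4148, -6.4994], [-6.4994, 8.4148]]
  r_p     = [-6.4994, 6.1777]
Written out:
  8.4148 phi_1 - 6.4994 phi_2 = -6.4994
  -6.4994 phi_1 + 8.4148 phi_2 = 6.1777
Solve by Cramer's rule:
  det = gamma(0)^2 - gamma(1)^2 = (8.4148)^2 - (-6.4994)^2 = 70.80885904 - 42.24220036 = 28.56665868
  phi_hat_1 = [gamma(1) gamma(0) - gamma(1) gamma(2)] / det = [(-6.4994)(8.4148) - (-6.4994)(6.1777)] / 28.56665868 = -14.53980774 / 28.56665868 = -0.509
  phi_hat_2 = [gamma(0) gamma(2) - gamma(1)^2] / det = [(8.4148)(6.1777) - (-6.4994)^2] / 28.56665868 = 9.7419096 / 28.56665868 = 0.341
So phi_hat = [-0.5090, 0.3410].
Therefore phi_hat_1 = -0.5090.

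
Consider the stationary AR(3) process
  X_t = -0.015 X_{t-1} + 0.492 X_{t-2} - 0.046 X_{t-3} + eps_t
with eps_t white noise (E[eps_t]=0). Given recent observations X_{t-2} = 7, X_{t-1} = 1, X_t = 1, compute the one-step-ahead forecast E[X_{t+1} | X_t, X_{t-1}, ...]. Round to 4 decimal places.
E[X_{t+1} \mid \mathcal F_t] = 0.1550

For an AR(p) model X_t = c + sum_i phi_i X_{t-i} + eps_t, the
one-step-ahead conditional mean is
  E[X_{t+1} | X_t, ...] = c + sum_i phi_i X_{t+1-i}.
Substitute known values:
  E[X_{t+1} | ...] = (-0.015) * (1) + (0.492) * (1) + (-0.046) * (7)
                   = 0.1550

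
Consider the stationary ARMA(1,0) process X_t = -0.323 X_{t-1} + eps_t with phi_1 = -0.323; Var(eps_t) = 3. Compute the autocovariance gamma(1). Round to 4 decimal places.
\gamma(1) = -1.0819

Multiply the model equation by X_{t-k} and take expectations. With theta_0 = psi_0 = 1 and psi_j the MA(infinity) weights, this gives
  gamma(k) - sum_i phi_i gamma(k-i) = c_k,
  c_k = sigma^2 * sum_{j=k..q} theta_j psi_{j-k}   (c_k = 0 for k > q),
using gamma(-m) = gamma(m).
Pure AR (q = 0): c_0 = sigma^2 = 3, c_k = 0 for k >= 1.
Equations for k = 0 and k = 1 (AR order 1):
  gamma(0) = phi_1 gamma(1) + c_0
  gamma(1) = phi_1 gamma(0) + c_1
Substituting the second into the first: gamma(0) (1 - phi_1^2) = c_0 + phi_1 c_1, so
  gamma(0) = c_0 / (1 - phi_1^2) = 3 / (1 - (-0.323)^2) = 3 / 0.895671 = 3.349444.
  gamma(1) = phi_1 gamma(0) = (-0.323)(3.349444) = -1.08187.
Therefore gamma(1) = -1.0819 (to 4 decimal places).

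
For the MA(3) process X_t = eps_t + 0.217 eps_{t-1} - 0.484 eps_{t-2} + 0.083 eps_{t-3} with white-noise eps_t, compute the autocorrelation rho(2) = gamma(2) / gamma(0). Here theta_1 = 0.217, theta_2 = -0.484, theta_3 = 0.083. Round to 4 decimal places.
\rho(2) = -0.3617

For an MA(q) process with theta_0 = 1, the autocovariance is
  gamma(k) = sigma^2 * sum_{i=0..q-k} theta_i * theta_{i+k},
and rho(k) = gamma(k) / gamma(0). Sigma^2 cancels.
  numerator   = (1)*(-0.484) + (0.217)*(0.083) = -0.465989.
  denominator = (1)^2 + (0.217)^2 + (-0.484)^2 + (0.083)^2 = 1.288234.
  rho(2) = -0.465989 / 1.288234 = -0.3617.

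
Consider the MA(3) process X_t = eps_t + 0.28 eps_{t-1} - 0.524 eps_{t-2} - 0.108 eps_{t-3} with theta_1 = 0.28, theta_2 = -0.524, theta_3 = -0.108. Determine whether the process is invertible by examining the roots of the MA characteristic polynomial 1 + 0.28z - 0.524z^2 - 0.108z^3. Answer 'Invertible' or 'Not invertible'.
\text{Invertible}

The MA(q) characteristic polynomial is P(z) = 1 + 0.28z - 0.524z^2 - 0.108z^3.
Invertibility requires all roots to lie outside the unit circle, i.e. |z| > 1 for every root.
Degree 3: look for a simple real root z0 first, then factor out (1 - z/z0) and solve the remaining quadratic.
Testing z0 = -5: P(-5) = 1 + (0.28)(-5) + (-0.524)(-5)^2 + (-0.108)(-5)^3
  = 1 + (-1.4) + (-13.1) + (13.5) = 0.  So z_0 = -5 is a root, |z_0| = 5.
Divide out the factor (1 + 0.2 z) = (1 - z/z0) (since 1/z0 = -0.2):
  P(z) = (1 + 0.2 z)(1 + (0.08) z + (-0.54) z^2)
  [check: z-coef 0.08 - (-0.2) = 0.28; z^2-coef -0.54 - (-0.2)(0.08) = -0.524; z^3-coef -(-0.2)(-0.54) = -0.108.]
Remaining roots from the quadratic factor 1 + (0.08) z + (-0.54) z^2:
  Set 1 + (0.08) z + (-0.54) z^2 = 0, i.e. a z^2 + b z + c = 0 with a = -0.54, b = 0.08, c = 1.
  Discriminant D = b^2 - 4ac = (0.08)^2 - 4*(-0.54)*1 = 0.0064 - (-2.16) = 2.1664.
  D >= 0, so the roots are real: z = (-b +/- sqrt(D)) / (2a) = (-0.08 +/- 1.47187) / (-1.08).
    z_1 = (-0.08 + 1.47187) / (-1.08) = -1.2888,   |z_1| = 1.2888.
    z_2 = (-0.08 - 1.47187) / (-1.08) = 1.4369,   |z_2| = 1.4369.
Moduli of all roots: 5.0000, 1.2888, 1.4369.
All moduli strictly greater than 1? Yes.
Verdict: Invertible.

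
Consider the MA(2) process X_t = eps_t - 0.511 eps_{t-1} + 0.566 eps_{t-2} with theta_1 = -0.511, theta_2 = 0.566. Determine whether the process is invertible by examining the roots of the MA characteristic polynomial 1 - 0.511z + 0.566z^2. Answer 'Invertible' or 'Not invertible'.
\text{Invertible}

The MA(q) characteristic polynomial is P(z) = 1 - 0.511z + 0.566z^2.
Invertibility requires all roots to lie outside the unit circle, i.e. |z| > 1 for every root.
Set 1 + (-0.511) z + (0.566) z^2 = 0, i.e. a z^2 + b z + c = 0 with a = 0.566, b = -0.511, c = 1.
Discriminant D = b^2 - 4ac = (-0.511)^2 - 4*(0.566)*1 = 0.261121 - (2.264) = -2.002879.
D < 0, so the roots are the complex-conjugate pair z = (-b +/- i sqrt(-D)) / (2a) = 0.4514 +/- 1.2502i.
For a conjugate pair |z|^2 = z * conj(z) = (product of roots) = c/a = 1/(0.566) = 1.766784, so |z| = sqrt(1.766784) = 1.3292 for both roots.
Moduli of all roots: 1.3292, 1.3292.
All moduli strictly greater than 1? Yes.
Verdict: Invertible.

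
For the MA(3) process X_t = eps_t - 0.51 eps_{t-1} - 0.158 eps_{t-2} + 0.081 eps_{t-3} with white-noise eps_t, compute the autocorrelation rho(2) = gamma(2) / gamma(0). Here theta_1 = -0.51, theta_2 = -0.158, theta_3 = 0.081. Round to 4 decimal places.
\rho(2) = -0.1543

For an MA(q) process with theta_0 = 1, the autocovariance is
  gamma(k) = sigma^2 * sum_{i=0..q-k} theta_i * theta_{i+k},
and rho(k) = gamma(k) / gamma(0). Sigma^2 cancels.
  numerator   = (1)*(-0.158) + (-0.51)*(0.081) = -0.19931.
  denominator = (1)^2 + (-0.51)^2 + (-0.158)^2 + (0.081)^2 = 1.291625.
  rho(2) = -0.19931 / 1.291625 = -0.1543.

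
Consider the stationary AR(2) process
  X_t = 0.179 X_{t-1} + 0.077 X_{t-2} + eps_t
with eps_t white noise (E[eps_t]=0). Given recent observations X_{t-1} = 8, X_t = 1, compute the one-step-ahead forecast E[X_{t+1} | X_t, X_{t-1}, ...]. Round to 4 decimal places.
E[X_{t+1} \mid \mathcal F_t] = 0.7950

For an AR(p) model X_t = c + sum_i phi_i X_{t-i} + eps_t, the
one-step-ahead conditional mean is
  E[X_{t+1} | X_t, ...] = c + sum_i phi_i X_{t+1-i}.
Substitute known values:
  E[X_{t+1} | ...] = (0.179) * (1) + (0.077) * (8)
                   = 0.7950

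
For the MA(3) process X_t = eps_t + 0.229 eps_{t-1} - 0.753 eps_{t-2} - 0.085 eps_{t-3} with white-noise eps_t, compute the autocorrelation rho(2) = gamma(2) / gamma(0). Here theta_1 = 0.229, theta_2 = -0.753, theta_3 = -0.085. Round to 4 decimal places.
\rho(2) = -0.4749

For an MA(q) process with theta_0 = 1, the autocovariance is
  gamma(k) = sigma^2 * sum_{i=0..q-k} theta_i * theta_{i+k},
and rho(k) = gamma(k) / gamma(0). Sigma^2 cancels.
  numerator   = (1)*(-0.753) + (0.229)*(-0.085) = -0.772465.
  denominator = (1)^2 + (0.229)^2 + (-0.753)^2 + (-0.085)^2 = 1.626675.
  rho(2) = -0.772465 / 1.626675 = -0.4749.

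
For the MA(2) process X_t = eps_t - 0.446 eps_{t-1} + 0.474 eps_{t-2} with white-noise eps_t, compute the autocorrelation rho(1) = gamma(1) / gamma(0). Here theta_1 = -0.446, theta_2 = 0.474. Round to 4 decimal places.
\rho(1) = -0.4618

For an MA(q) process with theta_0 = 1, the autocovariance is
  gamma(k) = sigma^2 * sum_{i=0..q-k} theta_i * theta_{i+k},
and rho(k) = gamma(k) / gamma(0). Sigma^2 cancels.
  numerator   = (1)*(-0.446) + (-0.446)*(0.474) = -0.657404.
  denominator = (1)^2 + (-0.446)^2 + (0.474)^2 = 1.423592.
  rho(1) = -0.657404 / 1.423592 = -0.4618.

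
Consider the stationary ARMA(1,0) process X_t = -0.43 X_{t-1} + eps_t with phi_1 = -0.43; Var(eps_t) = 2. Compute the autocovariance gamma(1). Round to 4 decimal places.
\gamma(1) = -1.0551

Multiply the model equation by X_{t-k} and take expectations. With theta_0 = psi_0 = 1 and psi_j the MA(infinity) weights, this gives
  gamma(k) - sum_i phi_i gamma(k-i) = c_k,
  c_k = sigma^2 * sum_{j=k..q} theta_j psi_{j-k}   (c_k = 0 for k > q),
using gamma(-m) = gamma(m).
Pure AR (q = 0): c_0 = sigma^2 = 2, c_k = 0 for k >= 1.
Equations for k = 0 and k = 1 (AR order 1):
  gamma(0) = phi_1 gamma(1) + c_0
  gamma(1) = phi_1 gamma(0) + c_1
Substituting the second into the first: gamma(0) (1 - phi_1^2) = c_0 + phi_1 c_1, so
  gamma(0) = c_0 / (1 - phi_1^2) = 2 / (1 - (-0.43)^2) = 2 / 0.8151 = 2.453687.
  gamma(1) = phi_1 gamma(0) = (-0.43)(2.453687) = -1.055085.
Therefore gamma(1) = -1.0551 (to 4 decimal places).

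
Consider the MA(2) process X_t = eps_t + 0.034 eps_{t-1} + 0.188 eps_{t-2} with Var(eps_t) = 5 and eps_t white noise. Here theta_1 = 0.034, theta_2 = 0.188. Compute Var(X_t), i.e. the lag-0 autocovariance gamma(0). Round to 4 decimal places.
\gamma(0) = 5.1825

For an MA(q) process X_t = eps_t + sum_i theta_i eps_{t-i} with
Var(eps_t) = sigma^2, the variance is
  gamma(0) = sigma^2 * (1 + sum_i theta_i^2).
  sum_i theta_i^2 = (0.034)^2 + (0.188)^2 = 0.001156 + 0.035344 = 0.0365.
  gamma(0) = 5 * (1 + 0.0365) = 5 * 1.0365 = 5.1825.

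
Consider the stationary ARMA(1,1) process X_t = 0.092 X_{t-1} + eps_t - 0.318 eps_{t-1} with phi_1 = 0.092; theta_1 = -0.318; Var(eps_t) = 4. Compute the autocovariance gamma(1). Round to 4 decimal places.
\gamma(1) = -0.8850

Multiply the model equation by X_{t-k} and take expectations. With theta_0 = psi_0 = 1 and psi_j the MA(infinity) weights, this gives
  gamma(k) - sum_i phi_i gamma(k-i) = c_k,
  c_k = sigma^2 * sum_{j=k..q} theta_j psi_{j-k}   (c_k = 0 for k > q),
using gamma(-m) = gamma(m).
psi-weights needed (psi_j = theta_j + sum_i phi_i psi_{j-i}):
  psi_1 = theta_1 + phi_1 = -0.318 + (0.092) = -0.226
Right-hand sides:
  c_0 = sigma^2 (1 + theta_1 psi_1) = 4 * (1 + (-0.318)(-0.226)) = 4 * 1.071868 = 4.287472
  c_1 = sigma^2 theta_1 = 4 * (-0.318) = -1.272
  c_2 = 0
Equations for k = 0 and k = 1 (AR order 1):
  gamma(0) = phi_1 gamma(1) + c_0
  gamma(1) = phi_1 gamma(0) + c_1
Substituting the second into the first: gamma(0) (1 - phi_1^2) = c_0 + phi_1 c_1, so
  gamma(0) = (c_0 + phi_1 c_1) / (1 - phi_1^2) = (4.287472 + (0.092)(-1.272)) / (1 - (0.092)^2) = 4.170448 / 0.991536 = 4.206048.
  gamma(1) = phi_1 gamma(0) + c_1 = (0.092)(4.206048) + (-1.272) = -0.885044.
Therefore gamma(1) = -0.8850 (to 4 decimal places).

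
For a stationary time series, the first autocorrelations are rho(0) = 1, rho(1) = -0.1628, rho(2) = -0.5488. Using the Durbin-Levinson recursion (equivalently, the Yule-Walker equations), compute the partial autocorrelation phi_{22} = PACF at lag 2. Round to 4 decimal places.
\phi_{22} = -0.5910

The PACF at lag k is phi_{kk}, the last component of the solution
to the Yule-Walker system G_k phi = r_k where
  (G_k)_{ij} = rho(|i - j|), (r_k)_i = rho(i), i,j = 1..k.
Equivalently, Durbin-Levinson gives phi_{kk} iteratively:
  phi_{11} = rho(1)
  phi_{kk} = [rho(k) - sum_{j=1..k-1} phi_{k-1,j} rho(k-j)]
            / [1 - sum_{j=1..k-1} phi_{k-1,j} rho(j)],
  phi_{k,j} = phi_{k-1,j} - phi_{kk} phi_{k-1,k-j},  j = 1..k-1.
Step k = 1:
  phi_11 = rho(1) = -0.1628.
Step k = 2:
  phi_22 = [rho(2) - phi_11 rho(1)] / [1 - phi_11 rho(1)] = [-0.5488 - (-0.1628)(-0.1628)] / [1 - (-0.1628)(-0.1628)]
         = -0.57530384 / 0.97349616 = -0.591.
Therefore phi_{22} = -0.5910.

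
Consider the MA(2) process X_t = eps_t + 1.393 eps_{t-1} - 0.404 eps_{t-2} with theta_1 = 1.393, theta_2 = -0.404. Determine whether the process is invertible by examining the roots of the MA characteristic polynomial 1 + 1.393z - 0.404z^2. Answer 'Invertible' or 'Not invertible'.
\text{Not invertible}

The MA(q) characteristic polynomial is P(z) = 1 + 1.393z - 0.404z^2.
Invertibility requires all roots to lie outside the unit circle, i.e. |z| > 1 for every root.
Set 1 + (1.393) z + (-0.404) z^2 = 0, i.e. a z^2 + b z + c = 0 with a = -0.404, b = 1.393, c = 1.
Discriminant D = b^2 - 4ac = (1.393)^2 - 4*(-0.404)*1 = 1.940449 - (-1.616) = 3.556449.
D >= 0, so the roots are real: z = (-b +/- sqrt(D)) / (2a) = (-1.393 +/- 1.885855) / (-0.808).
  z_1 = (-1.393 + 1.885855) / (-0.808) = -0.61,   |z_1| = 0.61.
  z_2 = (-1.393 - 1.885855) / (-0.808) = 4.058,   |z_2| = 4.058.
Moduli of all roots: 0.6100, 4.0580.
All moduli strictly greater than 1? No.
Verdict: Not invertible.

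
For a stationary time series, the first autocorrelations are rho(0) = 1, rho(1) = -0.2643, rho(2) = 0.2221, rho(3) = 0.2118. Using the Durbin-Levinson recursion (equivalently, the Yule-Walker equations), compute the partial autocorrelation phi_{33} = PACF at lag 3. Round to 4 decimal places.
\phi_{33} = 0.3360

The PACF at lag k is phi_{kk}, the last component of the solution
to the Yule-Walker system G_k phi = r_k where
  (G_k)_{ij} = rho(|i - j|), (r_k)_i = rho(i), i,j = 1..k.
Equivalently, Durbin-Levinson gives phi_{kk} iteratively:
  phi_{11} = rho(1)
  phi_{kk} = [rho(k) - sum_{j=1..k-1} phi_{k-1,j} rho(k-j)]
            / [1 - sum_{j=1..k-1} phi_{k-1,j} rho(j)],
  phi_{k,j} = phi_{k-1,j} - phi_{kk} phi_{k-1,k-j},  j = 1..k-1.
Step k = 1:
  phi_11 = rho(1) = -0.2643.
Step k = 2:
  phi_22 = [rho(2) - phi_11 rho(1)] / [1 - phi_11 rho(1)] = [0.2221 - (-0.2643)(-0.2643)] / [1 - (-0.2643)(-0.2643)]
         = 0.15224551 / 0.93014551 = 0.163679.
  Update: phi_21 = phi_11 - phi_22 phi_11 = -0.2643 - (0.163679)(-0.2643) = -0.22104.
Step k = 3:
  phi_33 = [rho(3) - phi_21 rho(2) - phi_22 rho(1)] / [1 - phi_21 rho(1) - phi_22 rho(2)]
    numerator   = 0.2118 - (-0.22104)(0.2221) - (0.163679)(-0.2643) = 0.30415331
    denominator = 1 - (-0.22104)(-0.2643) - (0.163679)(0.2221) = 0.90522608
  phi_33 = 0.30415331 / 0.90522608 = 0.336.
Therefore phi_{33} = 0.3360.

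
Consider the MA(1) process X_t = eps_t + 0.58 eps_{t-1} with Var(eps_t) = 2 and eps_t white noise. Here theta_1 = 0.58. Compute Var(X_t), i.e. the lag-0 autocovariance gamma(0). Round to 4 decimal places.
\gamma(0) = 2.6728

For an MA(q) process X_t = eps_t + sum_i theta_i eps_{t-i} with
Var(eps_t) = sigma^2, the variance is
  gamma(0) = sigma^2 * (1 + sum_i theta_i^2).
  sum_i theta_i^2 = (0.58)^2 = 0.3364.
  gamma(0) = 2 * (1 + 0.3364) = 2 * 1.3364 = 2.6728.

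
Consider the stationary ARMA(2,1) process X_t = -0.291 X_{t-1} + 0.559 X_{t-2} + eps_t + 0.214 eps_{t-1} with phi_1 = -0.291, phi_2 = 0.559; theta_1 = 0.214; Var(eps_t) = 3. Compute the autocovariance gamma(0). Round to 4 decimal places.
\gamma(0) = 5.9000

Multiply the model equation by X_{t-k} and take expectations. With theta_0 = psi_0 = 1 and psi_j the MA(infinity) weights, this gives
  gamma(k) - sum_i phi_i gamma(k-i) = c_k,
  c_k = sigma^2 * sum_{j=k..q} theta_j psi_{j-k}   (c_k = 0 for k > q),
using gamma(-m) = gamma(m).
psi-weights needed (psi_j = theta_j + sum_i phi_i psi_{j-i}):
  psi_1 = theta_1 + phi_1 = 0.214 + (-0.291) = -0.077
Right-hand sides:
  c_0 = sigma^2 (1 + theta_1 psi_1) = 3 * (1 + (0.214)(-0.077)) = 3 * 0.983522 = 2.950566
  c_1 = sigma^2 theta_1 = 3 * (0.214) = 0.642
  c_2 = 0
Equations for k = 0, 1, 2 (AR order 2, c_2 = 0):
  (E0) gamma(0) = phi_1 gamma(1) + phi_2 gamma(2) + c_0
  (E1) gamma(1) = phi_1 gamma(0) + phi_2 gamma(1) + c_1
  (E2) gamma(2) = phi_1 gamma(1) + phi_2 gamma(0)
From (E1): gamma(1) = A gamma(0) + B with
  A = phi_1 / (1 - phi_2) = -0.291 / 0.441 = -0.659864,   B = c_1 / (1 - phi_2) = 0.642 / 0.441 = 1.455782.
Insert (E2) into (E0): gamma(0) (1 - phi_2^2) = phi_1 (1 + phi_2) gamma(1) + c_0.
  phi_1 (1 + phi_2) = (-0.291)(1.559) = -0.453669,   1 - phi_2^2 = 0.687519.
Replace gamma(1) by A gamma(0) + B and collect gamma(0):
  gamma(0) [0.687519 - (-0.453669)(-0.659864)] = (-0.453669)(1.455782) + 2.950566
  gamma(0) * 0.388159 = 2.290123
  gamma(0) = 2.290123 / 0.388159 = 5.899958.
Therefore gamma(0) = 5.9000 (to 4 decimal places).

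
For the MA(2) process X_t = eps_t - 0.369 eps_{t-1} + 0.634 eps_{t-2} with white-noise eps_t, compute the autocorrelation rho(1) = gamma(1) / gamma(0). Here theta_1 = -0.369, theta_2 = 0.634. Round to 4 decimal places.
\rho(1) = -0.3920

For an MA(q) process with theta_0 = 1, the autocovariance is
  gamma(k) = sigma^2 * sum_{i=0..q-k} theta_i * theta_{i+k},
and rho(k) = gamma(k) / gamma(0). Sigma^2 cancels.
  numerator   = (1)*(-0.369) + (-0.369)*(0.634) = -0.602946.
  denominator = (1)^2 + (-0.369)^2 + (0.634)^2 = 1.538117.
  rho(1) = -0.602946 / 1.538117 = -0.3920.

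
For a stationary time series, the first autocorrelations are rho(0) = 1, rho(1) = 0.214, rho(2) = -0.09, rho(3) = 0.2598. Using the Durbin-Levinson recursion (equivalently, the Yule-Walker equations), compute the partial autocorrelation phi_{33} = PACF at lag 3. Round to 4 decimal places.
\phi_{33} = 0.3340

The PACF at lag k is phi_{kk}, the last component of the solution
to the Yule-Walker system G_k phi = r_k where
  (G_k)_{ij} = rho(|i - j|), (r_k)_i = rho(i), i,j = 1..k.
Equivalently, Durbin-Levinson gives phi_{kk} iteratively:
  phi_{11} = rho(1)
  phi_{kk} = [rho(k) - sum_{j=1..k-1} phi_{k-1,j} rho(k-j)]
            / [1 - sum_{j=1..k-1} phi_{k-1,j} rho(j)],
  phi_{k,j} = phi_{k-1,j} - phi_{kk} phi_{k-1,k-j},  j = 1..k-1.
Step k = 1:
  phi_11 = rho(1) = 0.214.
Step k = 2:
  phi_22 = [rho(2) - phi_11 rho(1)] / [1 - phi_11 rho(1)] = [-0.09 - (0.214)(0.214)] / [1 - (0.214)(0.214)]
         = -0.135796 / 0.954204 = -0.142313.
  Update: phi_21 = phi_11 - phi_22 phi_11 = 0.214 - (-0.142313)(0.214) = 0.244455.
Step k = 3:
  phi_33 = [rho(3) - phi_21 rho(2) - phi_22 rho(1)] / [1 - phi_21 rho(1) - phi_22 rho(2)]
    numerator   = 0.2598 - (0.244455)(-0.09) - (-0.142313)(0.214) = 0.31225602
    denominator = 1 - (0.244455)(0.214) - (-0.142313)(-0.09) = 0.93487841
  phi_33 = 0.31225602 / 0.93487841 = 0.334.
Therefore phi_{33} = 0.3340.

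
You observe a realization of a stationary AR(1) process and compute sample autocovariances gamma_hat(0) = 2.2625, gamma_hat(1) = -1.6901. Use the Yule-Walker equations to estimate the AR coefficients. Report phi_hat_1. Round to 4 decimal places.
\hat\phi_{1} = -0.7470

The Yule-Walker equations for an AR(p) process read, in matrix form,
  Gamma_p phi = r_p,   with   (Gamma_p)_{ij} = gamma(|i - j|),
                       (r_p)_i = gamma(i),   i,j = 1..p.
Substitute the sample gammas (Toeplitz matrix and right-hand side of size 1):
  Gamma_p = [[2.2625]]
  r_p     = [-1.6901]
With p = 1 this is the single equation gamma(0) phi_1 = gamma(1):
  phi_hat_1 = gamma(1) / gamma(0) = -1.6901 / 2.2625 = -0.7470.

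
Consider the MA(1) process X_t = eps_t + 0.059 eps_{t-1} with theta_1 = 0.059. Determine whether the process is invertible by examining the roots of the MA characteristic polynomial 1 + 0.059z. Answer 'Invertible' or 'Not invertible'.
\text{Invertible}

The MA(q) characteristic polynomial is P(z) = 1 + 0.059z.
Invertibility requires all roots to lie outside the unit circle, i.e. |z| > 1 for every root.
This is linear in z: 1 + (0.059) z = 0  =>  z = -1/(0.059) = -16.949153,  |z| = 16.949153.
Moduli of all roots: 16.9492.
All moduli strictly greater than 1? Yes.
Verdict: Invertible.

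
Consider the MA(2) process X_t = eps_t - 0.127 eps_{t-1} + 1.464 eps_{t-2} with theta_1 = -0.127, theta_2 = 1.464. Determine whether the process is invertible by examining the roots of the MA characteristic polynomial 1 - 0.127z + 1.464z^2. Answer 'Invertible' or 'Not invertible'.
\text{Not invertible}

The MA(q) characteristic polynomial is P(z) = 1 - 0.127z + 1.464z^2.
Invertibility requires all roots to lie outside the unit circle, i.e. |z| > 1 for every root.
Set 1 + (-0.127) z + (1.464) z^2 = 0, i.e. a z^2 + b z + c = 0 with a = 1.464, b = -0.127, c = 1.
Discriminant D = b^2 - 4ac = (-0.127)^2 - 4*(1.464)*1 = 0.016129 - (5.856) = -5.839871.
D < 0, so the roots are the complex-conjugate pair z = (-b +/- i sqrt(-D)) / (2a) = 0.0434 +/- 0.8253i.
For a conjugate pair |z|^2 = z * conj(z) = (product of roots) = c/a = 1/(1.464) = 0.68306, so |z| = sqrt(0.68306) = 0.8265 for both roots.
Moduli of all roots: 0.8265, 0.8265.
All moduli strictly greater than 1? No.
Verdict: Not invertible.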